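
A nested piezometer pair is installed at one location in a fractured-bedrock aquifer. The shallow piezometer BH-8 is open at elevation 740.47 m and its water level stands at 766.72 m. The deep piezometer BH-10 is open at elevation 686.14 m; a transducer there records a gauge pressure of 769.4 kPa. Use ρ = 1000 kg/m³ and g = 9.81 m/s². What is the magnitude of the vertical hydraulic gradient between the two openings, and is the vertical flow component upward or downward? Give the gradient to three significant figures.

Total head at BH-8: h = 766.72 m (water level in the standpipe).
Pressure head at BH-10: ψ = P/(ρg) = 769.4×1000 / (1000 × 9.81) = 78.43 m.
Total head at BH-10: h = z + ψ = 686.14 + 78.43 = 764.57 m.
Δh = h(BH-8) − h(BH-10) = 766.72 − 764.57 = 2.15 m.
Vertical separation Δz = 740.47 − 686.14 = 54.33 m.
|i_v| = |Δh| / Δz = 2.15 / 54.33 = 0.0396.
Head is higher in the shallow piezometer, so vertical flow is downward (recharge condition).

|i_v| ≈ 0.0396; vertical flow is downward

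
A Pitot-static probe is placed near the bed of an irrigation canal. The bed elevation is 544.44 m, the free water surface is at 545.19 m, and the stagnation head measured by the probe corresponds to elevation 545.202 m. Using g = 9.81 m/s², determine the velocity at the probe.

v ≈ 0.485 m/s

Near the bed, under hydrostatic conditions, the piezometric head (z + ψ) equals the free-surface elevation, 545.19 m.
Velocity head = total − piezometric = 545.202 − 545.19 = 0.012 m.
v = √(2g·h_v) = √(2 × 9.81 × 0.012) = 0.485 m/s.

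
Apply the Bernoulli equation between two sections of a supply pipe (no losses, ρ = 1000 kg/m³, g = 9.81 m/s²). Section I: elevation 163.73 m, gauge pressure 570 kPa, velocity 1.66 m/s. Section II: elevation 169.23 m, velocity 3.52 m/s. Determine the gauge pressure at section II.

Pressure head at I: ψ₁ = P₁/(ρg) = 570×1000 / (1000 × 9.81) = 58.10 m.
Velocity heads: v₁²/2g = 1.66²/19.62 = 0.140 m; v₂²/2g = 3.52²/19.62 = 0.632 m.
Total head H = z₁ + ψ₁ + v₁²/2g = 163.73 + 58.10 + 0.140 = 221.97 m.
ψ₂ = H − z₂ − v₂²/2g = 221.97 − 169.23 − 0.632 = 52.11 m.
P₂ = ρgψ₂ = 1000 × 9.81 × 52.11 ≈ 511 kPa.

P₂ ≈ 511 kPa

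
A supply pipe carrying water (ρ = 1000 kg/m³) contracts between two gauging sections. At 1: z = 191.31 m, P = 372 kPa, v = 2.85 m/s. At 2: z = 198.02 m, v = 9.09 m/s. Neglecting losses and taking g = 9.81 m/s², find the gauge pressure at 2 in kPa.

P₂ ≈ 269 kPa

Pressure head at 1: ψ₁ = P₁/(ρg) = 372×1000 / (1000 × 9.81) = 37.92 m.
Velocity heads: v₁²/2g = 2.85²/19.62 = 0.414 m; v₂²/2g = 9.09²/19.62 = 4.211 m.
Total head H = z₁ + ψ₁ + v₁²/2g = 191.31 + 37.92 + 0.414 = 229.64 m.
ψ₂ = H − z₂ − v₂²/2g = 229.64 − 198.02 − 4.211 = 27.41 m.
P₂ = ρgψ₂ = 1000 × 9.81 × 27.41 ≈ 269 kPa.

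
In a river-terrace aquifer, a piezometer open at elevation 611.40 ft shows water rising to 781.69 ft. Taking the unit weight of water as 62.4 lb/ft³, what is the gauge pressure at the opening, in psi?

P ≈ 73.8 psi

Pressure head ψ = h − z = 781.69 − 611.40 = 170.29 ft.
P = γ·ψ / 144 = 62.4 × 170.29 / 144 = 73.8 psi.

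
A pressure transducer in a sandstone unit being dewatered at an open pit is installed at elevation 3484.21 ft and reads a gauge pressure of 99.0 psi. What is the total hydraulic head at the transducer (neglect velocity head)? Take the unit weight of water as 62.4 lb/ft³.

h ≈ 3712.67 ft

ψ = 144·P/γ = 144 × 99.0 / 62.4 = 228.46 ft.
h = z + ψ = 3484.21 + 228.46 = 3712.67 ft.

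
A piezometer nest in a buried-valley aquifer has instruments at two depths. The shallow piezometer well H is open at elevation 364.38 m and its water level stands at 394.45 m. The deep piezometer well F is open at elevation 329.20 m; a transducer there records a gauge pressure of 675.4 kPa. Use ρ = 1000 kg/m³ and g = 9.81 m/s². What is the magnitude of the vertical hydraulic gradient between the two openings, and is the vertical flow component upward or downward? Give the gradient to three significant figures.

Total head at well H: h = 394.45 m (water level in the standpipe).
Pressure head at well F: ψ = P/(ρg) = 675.4×1000 / (1000 × 9.81) = 68.85 m.
Total head at well F: h = z + ψ = 329.20 + 68.85 = 398.05 m.
Δh = h(well H) − h(well F) = 394.45 − 398.05 = -3.60 m.
Vertical separation Δz = 364.38 − 329.20 = 35.18 m.
|i_v| = |Δh| / Δz = 3.60 / 35.18 = 0.102.
Head is higher in the deep piezometer, so vertical flow is upward (discharge condition).

|i_v| ≈ 0.102; vertical flow is upward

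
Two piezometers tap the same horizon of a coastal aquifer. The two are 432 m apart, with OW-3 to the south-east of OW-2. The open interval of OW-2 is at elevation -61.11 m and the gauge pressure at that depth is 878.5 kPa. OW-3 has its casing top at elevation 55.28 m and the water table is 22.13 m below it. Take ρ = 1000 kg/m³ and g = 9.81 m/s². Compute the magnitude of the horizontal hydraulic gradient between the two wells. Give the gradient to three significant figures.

Pressure head at OW-2: ψ = P/(ρg) = 878.5×1000 / (1000 × 9.81) = 89.55 m.
Total head at OW-2: h = z + ψ = -61.11 + 89.55 = 28.44 m.
Total head at OW-3: h = 55.28 − 22.13 = 33.15 m.
Head difference: h(OW-2) − h(OW-3) = 28.44 − 33.15 = -4.71 m.
Hydraulic gradient: i = |Δh| / L = 4.71 / 432 = 0.0109.

i ≈ 0.0109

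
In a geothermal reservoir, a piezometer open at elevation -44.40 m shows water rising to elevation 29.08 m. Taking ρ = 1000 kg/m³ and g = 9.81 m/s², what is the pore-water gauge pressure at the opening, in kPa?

Pressure head ψ = h − z = 29.08 − (-44.40) = 73.48 m.
P = ρgψ = 1000 × 9.81 × 73.48 = 720839 Pa ≈ 721 kPa.

P ≈ 721 kPa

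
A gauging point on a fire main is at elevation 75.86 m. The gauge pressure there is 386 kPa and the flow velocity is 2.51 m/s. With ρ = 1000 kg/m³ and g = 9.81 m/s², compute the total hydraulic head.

Pressure head ψ = P/(ρg) = 386×1000 / (1000 × 9.81) = 39.35 m.
Velocity head = v²/(2g) = 2.51² / (2 × 9.81) = 0.321 m.
h = z + ψ + v²/(2g) = 75.86 + 39.35 + 0.321 = 115.53 m.

h ≈ 115.53 m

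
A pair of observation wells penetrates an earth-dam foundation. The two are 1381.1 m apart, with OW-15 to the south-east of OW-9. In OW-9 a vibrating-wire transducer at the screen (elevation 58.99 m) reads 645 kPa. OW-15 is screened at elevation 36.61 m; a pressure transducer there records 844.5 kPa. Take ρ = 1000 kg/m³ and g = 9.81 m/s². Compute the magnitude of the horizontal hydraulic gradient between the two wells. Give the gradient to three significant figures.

i ≈ 0.00148

Pressure head at OW-9: ψ = P/(ρg) = 645×1000 / (1000 × 9.81) = 65.75 m.
Total head at OW-9: h = z + ψ = 58.99 + 65.75 = 124.74 m.
Pressure head at OW-15: ψ = P/(ρg) = 844.5×1000 / (1000 × 9.81) = 86.09 m.
Total head at OW-15: h = z + ψ = 36.61 + 86.09 = 122.70 m.
Head difference: h(OW-9) − h(OW-15) = 124.74 − 122.70 = 2.04 m.
Hydraulic gradient: i = |Δh| / L = 2.04 / 1381.1 = 0.00148.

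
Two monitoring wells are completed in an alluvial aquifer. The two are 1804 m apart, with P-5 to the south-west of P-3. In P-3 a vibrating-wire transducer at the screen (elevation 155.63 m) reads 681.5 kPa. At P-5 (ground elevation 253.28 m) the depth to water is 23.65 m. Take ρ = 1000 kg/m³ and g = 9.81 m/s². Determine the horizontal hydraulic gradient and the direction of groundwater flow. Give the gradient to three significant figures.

i ≈ 0.00251; groundwater flows toward the north-east

Pressure head at P-3: ψ = P/(ρg) = 681.5×1000 / (1000 × 9.81) = 69.47 m.
Total head at P-3: h = z + ψ = 155.63 + 69.47 = 225.10 m.
Total head at P-5: h = 253.28 − 23.65 = 229.63 m.
Head difference: h(P-3) − h(P-5) = 225.10 − 229.63 = -4.53 m.
Hydraulic gradient: i = |Δh| / L = 4.53 / 1804 = 0.00251.
Flow is from higher to lower head: from P-5 toward P-3, i.e. toward the north-east.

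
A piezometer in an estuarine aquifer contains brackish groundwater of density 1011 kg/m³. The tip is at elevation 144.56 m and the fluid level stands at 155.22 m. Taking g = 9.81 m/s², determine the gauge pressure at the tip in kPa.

P ≈ 106 kPa

Pressure head ψ = h − z = 155.22 − 144.56 = 10.66 m.
P = ρgψ = 1011 × 9.81 × 10.66 = 105725 Pa ≈ 106 kPa.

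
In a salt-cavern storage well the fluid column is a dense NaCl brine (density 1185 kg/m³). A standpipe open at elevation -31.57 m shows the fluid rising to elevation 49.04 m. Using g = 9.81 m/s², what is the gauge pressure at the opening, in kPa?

Pressure head ψ = h − z = 49.04 − (-31.57) = 80.61 m.
P = ρgψ = 1185 × 9.81 × 80.61 = 937079 Pa ≈ 937 kPa.

P ≈ 937 kPa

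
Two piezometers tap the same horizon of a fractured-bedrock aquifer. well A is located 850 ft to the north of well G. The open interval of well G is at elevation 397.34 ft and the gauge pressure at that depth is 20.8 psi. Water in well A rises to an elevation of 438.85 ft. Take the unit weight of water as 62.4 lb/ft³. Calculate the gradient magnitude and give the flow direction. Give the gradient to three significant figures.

i ≈ 0.00764; groundwater flows toward the north

Pressure head at well G: ψ = 144·P/γ = 144 × 20.8 / 62.4 = 48.00 ft.
Total head at well G: h = z + ψ = 397.34 + 48.00 = 445.34 ft.
Total head at well A: h = 438.85 ft (water level in the piezometer is the total head).
Head difference: h(well G) − h(well A) = 445.34 − 438.85 = 6.49 ft.
Hydraulic gradient: i = |Δh| / L = 6.49 / 850 = 0.00764.
Flow is from higher to lower head: from well G toward well A, i.e. toward the north.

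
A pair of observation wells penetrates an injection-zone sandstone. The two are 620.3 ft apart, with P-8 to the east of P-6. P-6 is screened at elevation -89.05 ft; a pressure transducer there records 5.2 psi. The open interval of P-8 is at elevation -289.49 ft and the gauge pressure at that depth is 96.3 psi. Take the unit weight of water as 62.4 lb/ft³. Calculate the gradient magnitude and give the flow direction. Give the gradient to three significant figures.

Pressure head at P-6: ψ = 144·P/γ = 144 × 5.2 / 62.4 = 12.00 ft.
Total head at P-6: h = z + ψ = -89.05 + 12.00 = -77.05 ft.
Pressure head at P-8: ψ = 144·P/γ = 144 × 96.3 / 62.4 = 222.23 ft.
Total head at P-8: h = z + ψ = -289.49 + 222.23 = -67.26 ft.
Head difference: h(P-6) − h(P-8) = -77.05 − (-67.26) = -9.79 ft.
Hydraulic gradient: i = |Δh| / L = 9.79 / 620.3 = 0.0158.
Flow is from higher to lower head: from P-8 toward P-6, i.e. toward the west.

i ≈ 0.0158; groundwater flows toward the west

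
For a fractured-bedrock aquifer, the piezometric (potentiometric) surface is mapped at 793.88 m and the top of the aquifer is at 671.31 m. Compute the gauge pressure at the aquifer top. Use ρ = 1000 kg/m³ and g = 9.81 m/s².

P ≈ 1200 kPa

Pressure head at the aquifer top: ψ = h − z = 793.88 − 671.31 = 122.57 m.
P = ρgψ = 1000 × 9.81 × 122.57 = 1202412 Pa ≈ 1200 kPa.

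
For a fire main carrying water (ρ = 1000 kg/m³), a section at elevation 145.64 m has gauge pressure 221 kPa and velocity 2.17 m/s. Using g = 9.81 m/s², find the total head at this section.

h ≈ 168.41 m

Pressure head ψ = P/(ρg) = 221×1000 / (1000 × 9.81) = 22.53 m.
Velocity head = v²/(2g) = 2.17² / (2 × 9.81) = 0.240 m.
h = z + ψ + v²/(2g) = 145.64 + 22.53 + 0.240 = 168.41 m.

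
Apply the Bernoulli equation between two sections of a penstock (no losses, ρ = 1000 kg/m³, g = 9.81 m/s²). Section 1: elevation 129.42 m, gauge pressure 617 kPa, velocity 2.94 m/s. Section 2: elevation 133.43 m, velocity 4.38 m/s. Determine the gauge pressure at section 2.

P₂ ≈ 572 kPa

Pressure head at 1: ψ₁ = P₁/(ρg) = 617×1000 / (1000 × 9.81) = 62.90 m.
Velocity heads: v₁²/2g = 2.94²/19.62 = 0.441 m; v₂²/2g = 4.38²/19.62 = 0.978 m.
Total head H = z₁ + ψ₁ + v₁²/2g = 129.42 + 62.90 + 0.441 = 192.76 m.
ψ₂ = H − z₂ − v₂²/2g = 192.76 − 133.43 − 0.978 = 58.35 m.
P₂ = ρgψ₂ = 1000 × 9.81 × 58.35 ≈ 572 kPa.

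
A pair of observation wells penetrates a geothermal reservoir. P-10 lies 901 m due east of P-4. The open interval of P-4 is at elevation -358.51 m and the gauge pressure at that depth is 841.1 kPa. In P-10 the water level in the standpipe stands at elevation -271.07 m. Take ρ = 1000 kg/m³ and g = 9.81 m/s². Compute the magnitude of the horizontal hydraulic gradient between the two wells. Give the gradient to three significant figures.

i ≈ 0.00189

Pressure head at P-4: ψ = P/(ρg) = 841.1×1000 / (1000 × 9.81) = 85.74 m.
Total head at P-4: h = z + ψ = -358.51 + 85.74 = -272.77 m.
Total head at P-10: h = -271.07 m (water level in the piezometer is the total head).
Head difference: h(P-4) − h(P-10) = -272.77 − (-271.07) = -1.70 m.
Hydraulic gradient: i = |Δh| / L = 1.70 / 901 = 0.00189.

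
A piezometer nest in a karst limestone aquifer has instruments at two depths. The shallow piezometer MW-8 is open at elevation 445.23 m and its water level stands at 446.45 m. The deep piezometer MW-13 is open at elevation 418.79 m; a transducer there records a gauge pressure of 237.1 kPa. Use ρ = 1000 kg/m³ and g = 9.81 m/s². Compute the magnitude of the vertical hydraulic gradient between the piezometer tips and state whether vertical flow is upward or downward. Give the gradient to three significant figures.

Total head at MW-8: h = 446.45 m (water level in the standpipe).
Pressure head at MW-13: ψ = P/(ρg) = 237.1×1000 / (1000 × 9.81) = 24.17 m.
Total head at MW-13: h = z + ψ = 418.79 + 24.17 = 442.96 m.
Δh = h(MW-8) − h(MW-13) = 446.45 − 442.96 = 3.49 m.
Vertical separation Δz = 445.23 − 418.79 = 26.44 m.
|i_v| = |Δh| / Δz = 3.49 / 26.44 = 0.132.
Head is higher in the shallow piezometer, so vertical flow is downward (recharge condition).

|i_v| ≈ 0.132; vertical flow is downward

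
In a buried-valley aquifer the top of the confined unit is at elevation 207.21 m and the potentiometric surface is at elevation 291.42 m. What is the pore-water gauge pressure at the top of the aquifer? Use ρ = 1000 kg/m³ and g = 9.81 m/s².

Pressure head at the aquifer top: ψ = h − z = 291.42 − 207.21 = 84.21 m.
P = ρgψ = 1000 × 9.81 × 84.21 = 826100 Pa ≈ 826 kPa.

P ≈ 826 kPa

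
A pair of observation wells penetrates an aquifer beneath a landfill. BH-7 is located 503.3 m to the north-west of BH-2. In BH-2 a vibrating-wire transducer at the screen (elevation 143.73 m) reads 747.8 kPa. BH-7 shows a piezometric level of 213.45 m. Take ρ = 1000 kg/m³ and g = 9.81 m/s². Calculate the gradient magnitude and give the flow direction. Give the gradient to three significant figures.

i ≈ 0.0129; groundwater flows toward the north-west

Pressure head at BH-2: ψ = P/(ρg) = 747.8×1000 / (1000 × 9.81) = 76.23 m.
Total head at BH-2: h = z + ψ = 143.73 + 76.23 = 219.96 m.
Total head at BH-7: h = 213.45 m (water level in the piezometer is the total head).
Head difference: h(BH-2) − h(BH-7) = 219.96 − 213.45 = 6.51 m.
Hydraulic gradient: i = |Δh| / L = 6.51 / 503.3 = 0.0129.
Flow is from higher to lower head: from BH-2 toward BH-7, i.e. toward the north-west.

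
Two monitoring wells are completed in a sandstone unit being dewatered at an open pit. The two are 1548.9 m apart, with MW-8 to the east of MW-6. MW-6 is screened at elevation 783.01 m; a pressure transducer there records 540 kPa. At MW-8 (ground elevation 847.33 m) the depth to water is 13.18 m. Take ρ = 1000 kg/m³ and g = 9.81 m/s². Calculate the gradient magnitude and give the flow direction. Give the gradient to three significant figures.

Pressure head at MW-6: ψ = P/(ρg) = 540×1000 / (1000 × 9.81) = 55.05 m.
Total head at MW-6: h = z + ψ = 783.01 + 55.05 = 838.06 m.
Total head at MW-8: h = 847.33 − 13.18 = 834.15 m.
Head difference: h(MW-6) − h(MW-8) = 838.06 − 834.15 = 3.91 m.
Hydraulic gradient: i = |Δh| / L = 3.91 / 1548.9 = 0.00252.
Flow is from higher to lower head: from MW-6 toward MW-8, i.e. toward the east.

i ≈ 0.00252; groundwater flows toward the east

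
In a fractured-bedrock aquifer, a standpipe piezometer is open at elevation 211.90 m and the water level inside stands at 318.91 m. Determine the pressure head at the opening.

Total head h = 318.91 m (the water-surface elevation in the piezometer).
Pressure head ψ = h − z = 318.91 − 211.90 = 107.01 m.

ψ ≈ 107.01 m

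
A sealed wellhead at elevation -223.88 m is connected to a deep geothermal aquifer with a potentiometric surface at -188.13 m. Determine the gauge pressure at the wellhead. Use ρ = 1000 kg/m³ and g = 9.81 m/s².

P ≈ 351 kPa

Head above the cap: Δh = -188.13 − (-223.88) = 35.75 m.
P = ρgΔh = 1000 × 9.81 × 35.75 = 350708 Pa ≈ 351 kPa.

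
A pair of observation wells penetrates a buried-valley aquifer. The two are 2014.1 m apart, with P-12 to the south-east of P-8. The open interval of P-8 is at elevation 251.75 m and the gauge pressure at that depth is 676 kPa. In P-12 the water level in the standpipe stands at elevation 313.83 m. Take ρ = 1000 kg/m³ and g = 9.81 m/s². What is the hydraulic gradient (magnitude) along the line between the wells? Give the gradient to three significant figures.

i ≈ 0.00339

Pressure head at P-8: ψ = P/(ρg) = 676×1000 / (1000 × 9.81) = 68.91 m.
Total head at P-8: h = z + ψ = 251.75 + 68.91 = 320.66 m.
Total head at P-12: h = 313.83 m (water level in the piezometer is the total head).
Head difference: h(P-8) − h(P-12) = 320.66 − 313.83 = 6.83 m.
Hydraulic gradient: i = |Δh| / L = 6.83 / 2014.1 = 0.00339.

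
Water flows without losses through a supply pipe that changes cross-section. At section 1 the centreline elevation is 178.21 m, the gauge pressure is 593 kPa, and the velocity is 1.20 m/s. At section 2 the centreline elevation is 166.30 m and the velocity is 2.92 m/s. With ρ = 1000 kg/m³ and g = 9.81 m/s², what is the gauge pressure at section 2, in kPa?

P₂ ≈ 706 kPa

Pressure head at 1: ψ₁ = P₁/(ρg) = 593×1000 / (1000 × 9.81) = 60.45 m.
Velocity heads: v₁²/2g = 1.20²/19.62 = 0.073 m; v₂²/2g = 2.92²/19.62 = 0.435 m.
Total head H = z₁ + ψ₁ + v₁²/2g = 178.21 + 60.45 + 0.073 = 238.73 m.
ψ₂ = H − z₂ − v₂²/2g = 238.73 − 166.30 − 0.435 = 71.99 m.
P₂ = ρgψ₂ = 1000 × 9.81 × 71.99 ≈ 706 kPa.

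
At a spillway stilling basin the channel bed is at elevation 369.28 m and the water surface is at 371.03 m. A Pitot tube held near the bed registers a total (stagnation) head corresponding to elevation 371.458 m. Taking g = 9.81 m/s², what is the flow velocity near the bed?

Near the bed, under hydrostatic conditions, the piezometric head (z + ψ) equals the free-surface elevation, 371.03 m.
Velocity head = total − piezometric = 371.458 − 371.03 = 0.428 m.
v = √(2g·h_v) = √(2 × 9.81 × 0.428) = 2.90 m/s.

v ≈ 2.90 m/s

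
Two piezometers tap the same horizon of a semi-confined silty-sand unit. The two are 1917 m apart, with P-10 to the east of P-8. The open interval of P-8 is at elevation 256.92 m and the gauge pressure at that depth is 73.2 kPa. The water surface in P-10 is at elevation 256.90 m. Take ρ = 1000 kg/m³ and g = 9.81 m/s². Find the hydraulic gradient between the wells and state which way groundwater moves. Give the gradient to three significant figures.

i ≈ 0.00390; groundwater flows toward the east

Pressure head at P-8: ψ = P/(ρg) = 73.2×1000 / (1000 × 9.81) = 7.46 m.
Total head at P-8: h = z + ψ = 256.92 + 7.46 = 264.38 m.
Total head at P-10: h = 256.90 m (water level in the piezometer is the total head).
Head difference: h(P-8) − h(P-10) = 264.38 − 256.90 = 7.48 m.
Hydraulic gradient: i = |Δh| / L = 7.48 / 1917 = 0.00390.
Flow is from higher to lower head: from P-8 toward P-10, i.e. toward the east.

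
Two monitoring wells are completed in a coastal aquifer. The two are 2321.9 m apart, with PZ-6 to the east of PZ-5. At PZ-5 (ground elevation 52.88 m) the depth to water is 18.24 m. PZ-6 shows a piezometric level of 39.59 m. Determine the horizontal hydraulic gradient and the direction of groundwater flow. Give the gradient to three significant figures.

Total head at PZ-5: h = 52.88 − 18.24 = 34.64 m.
Total head at PZ-6: h = 39.59 m (water level in the piezometer is the total head).
Head difference: h(PZ-5) − h(PZ-6) = 34.64 − 39.59 = -4.95 m.
Hydraulic gradient: i = |Δh| / L = 4.95 / 2321.9 = 0.00213.
Flow is from higher to lower head: from PZ-6 toward PZ-5, i.e. toward the west.

i ≈ 0.00213; groundwater flows toward the west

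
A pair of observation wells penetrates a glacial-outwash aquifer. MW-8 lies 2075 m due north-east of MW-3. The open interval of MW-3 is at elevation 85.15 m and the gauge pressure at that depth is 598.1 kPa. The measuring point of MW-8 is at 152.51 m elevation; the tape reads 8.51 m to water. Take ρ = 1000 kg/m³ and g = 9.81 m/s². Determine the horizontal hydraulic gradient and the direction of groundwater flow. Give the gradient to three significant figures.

i ≈ 0.00102; groundwater flows toward the north-east

Pressure head at MW-3: ψ = P/(ρg) = 598.1×1000 / (1000 × 9.81) = 60.97 m.
Total head at MW-3: h = z + ψ = 85.15 + 60.97 = 146.12 m.
Total head at MW-8: h = 152.51 − 8.51 = 144.00 m.
Head difference: h(MW-3) − h(MW-8) = 146.12 − 144.00 = 2.12 m.
Hydraulic gradient: i = |Δh| / L = 2.12 / 2075 = 0.00102.
Flow is from higher to lower head: from MW-3 toward MW-8, i.e. toward the north-east.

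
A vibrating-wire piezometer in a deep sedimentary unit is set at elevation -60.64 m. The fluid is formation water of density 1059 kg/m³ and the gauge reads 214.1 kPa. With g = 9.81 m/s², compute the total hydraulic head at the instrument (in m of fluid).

h ≈ -40.03 m

ψ = P/(ρg) = 214.1×1000 / (1059 × 9.81) = 20.61 m.
h = z + ψ = -60.64 + 20.61 = -40.03 m.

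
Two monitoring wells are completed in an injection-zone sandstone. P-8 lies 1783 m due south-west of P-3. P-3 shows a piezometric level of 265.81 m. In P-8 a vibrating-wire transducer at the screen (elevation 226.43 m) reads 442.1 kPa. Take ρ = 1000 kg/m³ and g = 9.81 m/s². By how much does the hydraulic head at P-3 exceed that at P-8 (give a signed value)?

Total head at P-3: h = 265.81 m (water level in the piezometer is the total head).
Pressure head at P-8: ψ = P/(ρg) = 442.1×1000 / (1000 × 9.81) = 45.07 m.
Total head at P-8: h = z + ψ = 226.43 + 45.07 = 271.50 m.
Head difference: h(P-3) − h(P-8) = 265.81 − 271.50 = -5.69 m.

Δh ≈ -5.69 m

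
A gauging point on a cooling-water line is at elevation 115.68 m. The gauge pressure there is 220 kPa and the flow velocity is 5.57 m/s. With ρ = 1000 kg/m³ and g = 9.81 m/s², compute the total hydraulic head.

Pressure head ψ = P/(ρg) = 220×1000 / (1000 × 9.81) = 22.43 m.
Velocity head = v²/(2g) = 5.57² / (2 × 9.81) = 1.581 m.
h = z + ψ + v²/(2g) = 115.68 + 22.43 + 1.581 = 139.69 m.

h ≈ 139.69 m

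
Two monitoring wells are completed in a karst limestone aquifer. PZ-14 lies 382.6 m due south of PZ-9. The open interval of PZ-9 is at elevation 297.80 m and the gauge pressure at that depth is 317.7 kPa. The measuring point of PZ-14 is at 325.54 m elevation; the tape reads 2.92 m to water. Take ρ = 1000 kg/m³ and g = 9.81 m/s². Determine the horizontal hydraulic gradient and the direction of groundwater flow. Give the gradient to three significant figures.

i ≈ 0.0198; groundwater flows toward the south

Pressure head at PZ-9: ψ = P/(ρg) = 317.7×1000 / (1000 × 9.81) = 32.39 m.
Total head at PZ-9: h = z + ψ = 297.80 + 32.39 = 330.19 m.
Total head at PZ-14: h = 325.54 − 2.92 = 322.62 m.
Head difference: h(PZ-9) − h(PZ-14) = 330.19 − 322.62 = 7.57 m.
Hydraulic gradient: i = |Δh| / L = 7.57 / 382.6 = 0.0198.
Flow is from higher to lower head: from PZ-9 toward PZ-14, i.e. toward the south.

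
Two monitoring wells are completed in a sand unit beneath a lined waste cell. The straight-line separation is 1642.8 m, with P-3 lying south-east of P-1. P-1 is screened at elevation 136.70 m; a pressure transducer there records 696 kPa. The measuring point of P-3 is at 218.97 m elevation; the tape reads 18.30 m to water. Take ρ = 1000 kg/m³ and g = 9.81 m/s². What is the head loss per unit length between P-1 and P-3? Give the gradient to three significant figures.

i ≈ 0.00425 m/m

Pressure head at P-1: ψ = P/(ρg) = 696×1000 / (1000 × 9.81) = 70.95 m.
Total head at P-1: h = z + ψ = 136.70 + 70.95 = 207.65 m.
Total head at P-3: h = 218.97 − 18.30 = 200.67 m.
Head difference: h(P-1) − h(P-3) = 207.65 − 200.67 = 6.98 m.
Hydraulic gradient: i = |Δh| / L = 6.98 / 1642.8 = 0.00425.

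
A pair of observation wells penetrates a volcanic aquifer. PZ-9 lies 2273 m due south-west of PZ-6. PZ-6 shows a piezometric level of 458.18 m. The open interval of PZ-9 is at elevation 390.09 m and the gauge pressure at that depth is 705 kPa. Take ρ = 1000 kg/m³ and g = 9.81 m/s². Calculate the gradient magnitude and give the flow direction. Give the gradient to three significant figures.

i ≈ 0.00166; groundwater flows toward the north-east

Total head at PZ-6: h = 458.18 m (water level in the piezometer is the total head).
Pressure head at PZ-9: ψ = P/(ρg) = 705×1000 / (1000 × 9.81) = 71.87 m.
Total head at PZ-9: h = z + ψ = 390.09 + 71.87 = 461.96 m.
Head difference: h(PZ-6) − h(PZ-9) = 458.18 − 461.96 = -3.78 m.
Hydraulic gradient: i = |Δh| / L = 3.78 / 2273 = 0.00166.
Flow is from higher to lower head: from PZ-9 toward PZ-6, i.e. toward the north-east.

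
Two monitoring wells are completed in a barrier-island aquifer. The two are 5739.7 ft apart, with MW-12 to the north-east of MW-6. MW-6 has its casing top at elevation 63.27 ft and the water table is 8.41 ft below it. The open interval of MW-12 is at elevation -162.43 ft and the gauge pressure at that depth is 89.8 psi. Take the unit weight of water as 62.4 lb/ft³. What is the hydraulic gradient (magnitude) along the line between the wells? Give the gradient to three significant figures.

Total head at MW-6: h = 63.27 − 8.41 = 54.86 ft.
Pressure head at MW-12: ψ = 144·P/γ = 144 × 89.8 / 62.4 = 207.23 ft.
Total head at MW-12: h = z + ψ = -162.43 + 207.23 = 44.80 ft.
Head difference: h(MW-6) − h(MW-12) = 54.86 − 44.80 = 10.06 ft.
Hydraulic gradient: i = |Δh| / L = 10.06 / 5739.7 = 0.00175.

i ≈ 0.00175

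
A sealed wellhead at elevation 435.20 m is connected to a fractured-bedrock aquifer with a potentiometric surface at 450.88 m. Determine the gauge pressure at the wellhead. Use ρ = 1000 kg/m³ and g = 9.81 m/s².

P ≈ 154 kPa

Head above the cap: Δh = 450.88 − 435.20 = 15.68 m.
P = ρgΔh = 1000 × 9.81 × 15.68 = 153821 Pa ≈ 154 kPa.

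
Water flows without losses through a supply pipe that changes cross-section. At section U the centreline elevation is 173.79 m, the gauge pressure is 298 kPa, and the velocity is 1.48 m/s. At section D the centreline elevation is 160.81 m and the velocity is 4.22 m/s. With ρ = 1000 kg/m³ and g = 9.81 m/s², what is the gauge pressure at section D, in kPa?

Pressure head at U: ψ₁ = P₁/(ρg) = 298×1000 / (1000 × 9.81) = 30.38 m.
Velocity heads: v₁²/2g = 1.48²/19.62 = 0.112 m; v₂²/2g = 4.22²/19.62 = 0.908 m.
Total head H = z₁ + ψ₁ + v₁²/2g = 173.79 + 30.38 + 0.112 = 204.28 m.
ψ₂ = H − z₂ − v₂²/2g = 204.28 − 160.81 − 0.908 = 42.56 m.
P₂ = ρgψ₂ = 1000 × 9.81 × 42.56 ≈ 418 kPa.

P₂ ≈ 418 kPa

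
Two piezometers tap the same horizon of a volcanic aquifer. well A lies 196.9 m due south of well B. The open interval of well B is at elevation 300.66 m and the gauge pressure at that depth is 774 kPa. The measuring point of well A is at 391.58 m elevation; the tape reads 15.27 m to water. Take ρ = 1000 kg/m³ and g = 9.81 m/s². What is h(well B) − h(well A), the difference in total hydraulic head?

Pressure head at well B: ψ = P/(ρg) = 774×1000 / (1000 × 9.81) = 78.90 m.
Total head at well B: h = z + ψ = 300.66 + 78.90 = 379.56 m.
Total head at well A: h = 391.58 − 15.27 = 376.31 m.
Head difference: h(well B) − h(well A) = 379.56 − 376.31 = 3.25 m.

Δh ≈ 3.25 m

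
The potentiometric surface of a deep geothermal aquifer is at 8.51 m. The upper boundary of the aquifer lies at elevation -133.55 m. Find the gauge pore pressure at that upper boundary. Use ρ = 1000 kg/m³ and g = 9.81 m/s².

Pressure head at the aquifer top: ψ = h − z = 8.51 − (-133.55) = 142.06 m.
P = ρgψ = 1000 × 9.81 × 142.06 = 1393609 Pa ≈ 1390 kPa.

P ≈ 1390 kPa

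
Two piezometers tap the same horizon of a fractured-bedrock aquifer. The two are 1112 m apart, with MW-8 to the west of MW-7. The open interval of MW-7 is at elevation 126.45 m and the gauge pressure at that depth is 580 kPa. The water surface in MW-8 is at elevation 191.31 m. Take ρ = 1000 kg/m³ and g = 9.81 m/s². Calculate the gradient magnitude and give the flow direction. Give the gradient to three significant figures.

i ≈ 0.00516; groundwater flows toward the east

Pressure head at MW-7: ψ = P/(ρg) = 580×1000 / (1000 × 9.81) = 59.12 m.
Total head at MW-7: h = z + ψ = 126.45 + 59.12 = 185.57 m.
Total head at MW-8: h = 191.31 m (water level in the piezometer is the total head).
Head difference: h(MW-7) − h(MW-8) = 185.57 − 191.31 = -5.74 m.
Hydraulic gradient: i = |Δh| / L = 5.74 / 1112 = 0.00516.
Flow is from higher to lower head: from MW-8 toward MW-7, i.e. toward the east.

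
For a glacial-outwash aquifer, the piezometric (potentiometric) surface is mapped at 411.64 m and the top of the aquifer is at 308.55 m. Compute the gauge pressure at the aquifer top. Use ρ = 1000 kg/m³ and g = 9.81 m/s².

P ≈ 1010 kPa

Pressure head at the aquifer top: ψ = h − z = 411.64 − 308.55 = 103.09 m.
P = ρgψ = 1000 × 9.81 × 103.09 = 1011313 Pa ≈ 1010 kPa.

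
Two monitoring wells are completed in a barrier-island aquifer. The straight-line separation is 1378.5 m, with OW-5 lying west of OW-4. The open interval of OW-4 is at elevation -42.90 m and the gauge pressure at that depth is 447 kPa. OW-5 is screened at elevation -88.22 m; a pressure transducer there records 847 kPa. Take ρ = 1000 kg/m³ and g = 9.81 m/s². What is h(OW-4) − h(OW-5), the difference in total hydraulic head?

Pressure head at OW-4: ψ = P/(ρg) = 447×1000 / (1000 × 9.81) = 45.57 m.
Total head at OW-4: h = z + ψ = -42.90 + 45.57 = 2.67 m.
Pressure head at OW-5: ψ = P/(ρg) = 847×1000 / (1000 × 9.81) = 86.34 m.
Total head at OW-5: h = z + ψ = -88.22 + 86.34 = -1.88 m.
Head difference: h(OW-4) − h(OW-5) = 2.67 − (-1.88) = 4.55 m.

Δh ≈ 4.55 m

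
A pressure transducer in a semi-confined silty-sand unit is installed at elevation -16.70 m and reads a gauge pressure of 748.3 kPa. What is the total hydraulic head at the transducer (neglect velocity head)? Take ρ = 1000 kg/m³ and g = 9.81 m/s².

h ≈ 59.58 m

ψ = P/(ρg) = 748.3×1000 / (1000 × 9.81) = 76.28 m.
h = z + ψ = -16.70 + 76.28 = 59.58 m.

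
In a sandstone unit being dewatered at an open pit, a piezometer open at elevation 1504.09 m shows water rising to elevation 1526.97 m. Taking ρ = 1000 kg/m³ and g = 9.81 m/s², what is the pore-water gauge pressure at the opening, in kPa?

Pressure head ψ = h − z = 1526.97 − 1504.09 = 22.88 m.
P = ρgψ = 1000 × 9.81 × 22.88 = 224453 Pa ≈ 224 kPa.

P ≈ 224 kPa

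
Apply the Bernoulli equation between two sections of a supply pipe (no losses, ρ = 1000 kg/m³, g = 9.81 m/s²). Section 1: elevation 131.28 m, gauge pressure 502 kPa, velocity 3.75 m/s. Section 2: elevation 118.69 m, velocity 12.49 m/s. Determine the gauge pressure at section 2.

Pressure head at 1: ψ₁ = P₁/(ρg) = 502×1000 / (1000 × 9.81) = 51.17 m.
Velocity heads: v₁²/2g = 3.75²/19.62 = 0.717 m; v₂²/2g = 12.49²/19.62 = 7.951 m.
Total head H = z₁ + ψ₁ + v₁²/2g = 131.28 + 51.17 + 0.717 = 183.17 m.
ψ₂ = H − z₂ − v₂²/2g = 183.17 − 118.69 − 7.951 = 56.53 m.
P₂ = ρgψ₂ = 1000 × 9.81 × 56.53 ≈ 555 kPa.

P₂ ≈ 555 kPa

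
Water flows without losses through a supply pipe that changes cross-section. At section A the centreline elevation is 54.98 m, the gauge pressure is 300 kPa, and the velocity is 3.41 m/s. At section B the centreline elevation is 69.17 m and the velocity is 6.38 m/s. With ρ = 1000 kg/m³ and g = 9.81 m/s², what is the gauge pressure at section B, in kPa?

Pressure head at A: ψ₁ = P₁/(ρg) = 300×1000 / (1000 × 9.81) = 30.58 m.
Velocity heads: v₁²/2g = 3.41²/19.62 = 0.593 m; v₂²/2g = 6.38²/19.62 = 2.075 m.
Total head H = z₁ + ψ₁ + v₁²/2g = 54.98 + 30.58 + 0.593 = 86.15 m.
ψ₂ = H − z₂ − v₂²/2g = 86.15 − 69.17 − 2.075 = 14.91 m.
P₂ = ρgψ₂ = 1000 × 9.81 × 14.91 ≈ 146 kPa.

P₂ ≈ 146 kPa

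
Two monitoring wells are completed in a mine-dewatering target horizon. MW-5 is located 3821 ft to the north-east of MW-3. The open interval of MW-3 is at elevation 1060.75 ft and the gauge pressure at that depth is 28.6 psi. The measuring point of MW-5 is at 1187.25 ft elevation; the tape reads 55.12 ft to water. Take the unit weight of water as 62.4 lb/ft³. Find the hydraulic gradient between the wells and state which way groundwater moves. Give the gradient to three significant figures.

Pressure head at MW-3: ψ = 144·P/γ = 144 × 28.6 / 62.4 = 66.00 ft.
Total head at MW-3: h = z + ψ = 1060.75 + 66.00 = 1126.75 ft.
Total head at MW-5: h = 1187.25 − 55.12 = 1132.13 ft.
Head difference: h(MW-3) − h(MW-5) = 1126.75 − 1132.13 = -5.38 ft.
Hydraulic gradient: i = |Δh| / L = 5.38 / 3821 = 0.00141.
Flow is from higher to lower head: from MW-5 toward MW-3, i.e. toward the south-west.

i ≈ 0.00141; groundwater flows toward the south-west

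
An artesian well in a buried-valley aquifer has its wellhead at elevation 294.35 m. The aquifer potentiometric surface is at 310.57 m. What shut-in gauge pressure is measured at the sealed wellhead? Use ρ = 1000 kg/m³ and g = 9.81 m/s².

P ≈ 159 kPa

Head above the cap: Δh = 310.57 − 294.35 = 16.22 m.
P = ρgΔh = 1000 × 9.81 × 16.22 = 159118 Pa ≈ 159 kPa.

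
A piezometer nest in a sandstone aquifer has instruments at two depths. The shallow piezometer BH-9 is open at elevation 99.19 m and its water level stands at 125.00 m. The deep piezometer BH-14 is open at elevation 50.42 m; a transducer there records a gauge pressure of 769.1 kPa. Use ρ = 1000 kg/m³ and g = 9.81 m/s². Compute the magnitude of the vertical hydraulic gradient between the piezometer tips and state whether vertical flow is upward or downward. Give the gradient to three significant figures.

Total head at BH-9: h = 125.00 m (water level in the standpipe).
Pressure head at BH-14: ψ = P/(ρg) = 769.1×1000 / (1000 × 9.81) = 78.40 m.
Total head at BH-14: h = z + ψ = 50.42 + 78.40 = 128.82 m.
Δh = h(BH-9) − h(BH-14) = 125.00 − 128.82 = -3.82 m.
Vertical separation Δz = 99.19 − 50.42 = 48.77 m.
|i_v| = |Δh| / Δz = 3.82 / 48.77 = 0.0783.
Head is higher in the deep piezometer, so vertical flow is upward (discharge condition).

|i_v| ≈ 0.0783; vertical flow is upward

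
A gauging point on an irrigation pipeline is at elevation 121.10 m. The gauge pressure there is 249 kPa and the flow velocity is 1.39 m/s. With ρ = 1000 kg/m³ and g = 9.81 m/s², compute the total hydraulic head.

Pressure head ψ = P/(ρg) = 249×1000 / (1000 × 9.81) = 25.38 m.
Velocity head = v²/(2g) = 1.39² / (2 × 9.81) = 0.098 m.
h = z + ψ + v²/(2g) = 121.10 + 25.38 + 0.098 = 146.58 m.

h ≈ 146.58 m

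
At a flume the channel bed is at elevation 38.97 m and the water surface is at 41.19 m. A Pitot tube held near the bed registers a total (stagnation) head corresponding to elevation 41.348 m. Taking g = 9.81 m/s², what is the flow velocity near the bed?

Near the bed, under hydrostatic conditions, the piezometric head (z + ψ) equals the free-surface elevation, 41.19 m.
Velocity head = total − piezometric = 41.348 − 41.19 = 0.158 m.
v = √(2g·h_v) = √(2 × 9.81 × 0.158) = 1.76 m/s.

v ≈ 1.76 m/s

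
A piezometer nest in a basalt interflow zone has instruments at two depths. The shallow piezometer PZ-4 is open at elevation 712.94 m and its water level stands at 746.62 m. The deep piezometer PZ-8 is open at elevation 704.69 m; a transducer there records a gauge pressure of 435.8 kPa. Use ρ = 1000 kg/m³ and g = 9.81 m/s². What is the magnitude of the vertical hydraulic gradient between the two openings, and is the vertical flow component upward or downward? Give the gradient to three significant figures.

Total head at PZ-4: h = 746.62 m (water level in the standpipe).
Pressure head at PZ-8: ψ = P/(ρg) = 435.8×1000 / (1000 × 9.81) = 44.42 m.
Total head at PZ-8: h = z + ψ = 704.69 + 44.42 = 749.11 m.
Δh = h(PZ-4) − h(PZ-8) = 746.62 − 749.11 = -2.49 m.
Vertical separation Δz = 712.94 − 704.69 = 8.25 m.
|i_v| = |Δh| / Δz = 2.49 / 8.25 = 0.302.
Head is higher in the deep piezometer, so vertical flow is upward (discharge condition).

|i_v| ≈ 0.302; vertical flow is upward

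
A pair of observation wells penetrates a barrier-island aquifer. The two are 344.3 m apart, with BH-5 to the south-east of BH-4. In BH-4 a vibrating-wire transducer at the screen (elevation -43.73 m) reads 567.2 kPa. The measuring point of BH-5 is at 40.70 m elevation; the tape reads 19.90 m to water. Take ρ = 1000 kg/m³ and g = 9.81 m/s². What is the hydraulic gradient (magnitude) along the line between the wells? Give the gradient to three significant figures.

Pressure head at BH-4: ψ = P/(ρg) = 567.2×1000 / (1000 × 9.81) = 57.82 m.
Total head at BH-4: h = z + ψ = -43.73 + 57.82 = 14.09 m.
Total head at BH-5: h = 40.70 − 19.90 = 20.80 m.
Head difference: h(BH-4) − h(BH-5) = 14.09 − 20.80 = -6.71 m.
Hydraulic gradient: i = |Δh| / L = 6.71 / 344.3 = 0.0195.

i ≈ 0.0195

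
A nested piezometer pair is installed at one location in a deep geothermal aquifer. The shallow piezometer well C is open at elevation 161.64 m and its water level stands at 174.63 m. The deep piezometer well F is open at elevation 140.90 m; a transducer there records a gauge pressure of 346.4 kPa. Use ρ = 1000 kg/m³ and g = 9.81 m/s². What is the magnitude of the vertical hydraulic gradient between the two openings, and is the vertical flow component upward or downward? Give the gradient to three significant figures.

|i_v| ≈ 0.0762; vertical flow is upward

Total head at well C: h = 174.63 m (water level in the standpipe).
Pressure head at well F: ψ = P/(ρg) = 346.4×1000 / (1000 × 9.81) = 35.31 m.
Total head at well F: h = z + ψ = 140.90 + 35.31 = 176.21 m.
Δh = h(well C) − h(well F) = 174.63 − 176.21 = -1.58 m.
Vertical separation Δz = 161.64 − 140.90 = 20.74 m.
|i_v| = |Δh| / Δz = 1.58 / 20.74 = 0.0762.
Head is higher in the deep piezometer, so vertical flow is upward (discharge condition).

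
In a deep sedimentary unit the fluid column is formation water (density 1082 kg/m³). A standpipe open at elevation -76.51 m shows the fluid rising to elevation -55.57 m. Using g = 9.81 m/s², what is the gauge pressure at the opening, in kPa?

P ≈ 222 kPa

Pressure head ψ = h − z = -55.57 − (-76.51) = 20.94 m.
P = ρgψ = 1082 × 9.81 × 20.94 = 222266 Pa ≈ 222 kPa.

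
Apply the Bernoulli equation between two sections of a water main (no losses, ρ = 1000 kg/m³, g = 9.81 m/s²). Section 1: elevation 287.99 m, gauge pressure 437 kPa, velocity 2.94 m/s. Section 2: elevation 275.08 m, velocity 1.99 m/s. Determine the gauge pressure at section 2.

Pressure head at 1: ψ₁ = P₁/(ρg) = 437×1000 / (1000 × 9.81) = 44.55 m.
Velocity heads: v₁²/2g = 2.94²/19.62 = 0.441 m; v₂²/2g = 1.99²/19.62 = 0.202 m.
Total head H = z₁ + ψ₁ + v₁²/2g = 287.99 + 44.55 + 0.441 = 332.98 m.
ψ₂ = H − z₂ − v₂²/2g = 332.98 − 275.08 − 0.202 = 57.70 m.
P₂ = ρgψ₂ = 1000 × 9.81 × 57.70 ≈ 566 kPa.

P₂ ≈ 566 kPa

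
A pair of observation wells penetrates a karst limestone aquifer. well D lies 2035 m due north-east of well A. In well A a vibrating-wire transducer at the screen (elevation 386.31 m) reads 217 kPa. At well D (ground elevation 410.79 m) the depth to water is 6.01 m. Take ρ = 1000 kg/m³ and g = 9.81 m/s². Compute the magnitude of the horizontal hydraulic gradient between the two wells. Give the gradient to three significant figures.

i ≈ 0.00179

Pressure head at well A: ψ = P/(ρg) = 217×1000 / (1000 × 9.81) = 22.12 m.
Total head at well A: h = z + ψ = 386.31 + 22.12 = 408.43 m.
Total head at well D: h = 410.79 − 6.01 = 404.78 m.
Head difference: h(well A) − h(well D) = 408.43 − 404.78 = 3.65 m.
Hydraulic gradient: i = |Δh| / L = 3.65 / 2035 = 0.00179.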